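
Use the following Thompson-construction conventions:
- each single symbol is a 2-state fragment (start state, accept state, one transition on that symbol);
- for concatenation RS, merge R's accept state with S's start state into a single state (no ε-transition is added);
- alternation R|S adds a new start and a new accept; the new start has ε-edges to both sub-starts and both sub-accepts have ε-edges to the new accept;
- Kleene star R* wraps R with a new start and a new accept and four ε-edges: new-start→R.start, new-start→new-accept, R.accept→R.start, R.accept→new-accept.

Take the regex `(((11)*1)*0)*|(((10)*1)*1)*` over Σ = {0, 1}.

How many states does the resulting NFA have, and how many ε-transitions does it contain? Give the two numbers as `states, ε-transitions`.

By structural recursion:
Each of the 8 symbol leaves contributes 2 states and 0 ε-transitions.
  11 — 3 states, 0 ε-transitions
  (11)* — 5 states, 4 ε-transitions
  (11)*1 — 6 states, 4 ε-transitions
  ((11)*1)* — 8 states, 8 ε-transitions
  ((11)*1)*0 — 9 states, 8 ε-transitions
  (((11)*1)*0)* — 11 states, 12 ε-transitions
  10 — 3 states, 0 ε-transitions
  (10)* — 5 states, 4 ε-transitions
  (10)*1 — 6 states, 4 ε-transitions
  ((10)*1)* — 8 states, 8 ε-transitions
  ((10)*1)*1 — 9 states, 8 ε-transitions
  (((10)*1)*1)* — 11 states, 12 ε-transitions
  (((11)*1)*0)*|(((10)*1)*1)* — 24 states, 28 ε-transitions

24, 28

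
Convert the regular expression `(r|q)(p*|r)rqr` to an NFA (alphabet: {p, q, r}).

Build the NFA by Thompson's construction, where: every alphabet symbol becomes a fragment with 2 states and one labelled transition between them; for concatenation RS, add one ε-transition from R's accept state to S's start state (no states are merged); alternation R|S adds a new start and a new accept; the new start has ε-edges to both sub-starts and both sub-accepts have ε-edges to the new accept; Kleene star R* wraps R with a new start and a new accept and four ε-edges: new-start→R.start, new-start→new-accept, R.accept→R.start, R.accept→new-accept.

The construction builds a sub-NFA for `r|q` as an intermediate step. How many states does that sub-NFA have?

6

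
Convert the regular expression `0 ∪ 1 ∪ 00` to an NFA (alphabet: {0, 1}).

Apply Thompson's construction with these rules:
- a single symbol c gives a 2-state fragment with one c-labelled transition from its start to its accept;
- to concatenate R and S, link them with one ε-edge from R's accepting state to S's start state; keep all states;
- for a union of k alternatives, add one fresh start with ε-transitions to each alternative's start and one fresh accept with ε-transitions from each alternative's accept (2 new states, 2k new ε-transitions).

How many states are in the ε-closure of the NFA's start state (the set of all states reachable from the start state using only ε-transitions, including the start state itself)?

Let C(F) = |ε-closure(F.start)| within fragment F, and note whether F accepts ε. Symbol fragments have C = 1 and do not accept ε. Then:
  00 : same as the first factor's closure: C = 1
  0 ∪ 1 ∪ 00 : new start ε-reaches every alternative's start; none of them accept ε, so the new accept is not reached: C = 1 + 1 + 1 + 1 = 4

4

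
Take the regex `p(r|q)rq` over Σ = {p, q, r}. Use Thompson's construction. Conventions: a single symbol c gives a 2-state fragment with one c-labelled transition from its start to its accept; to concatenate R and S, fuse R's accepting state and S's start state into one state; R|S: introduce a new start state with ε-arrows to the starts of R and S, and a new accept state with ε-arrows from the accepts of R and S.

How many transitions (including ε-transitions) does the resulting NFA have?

Recursing over subexpressions:
Each of the 5 symbol leaves contributes 1 transition (1 symbol, 0 ε).
  r|q = 6 transitions (2 symbol, 4 ε)
  p(r|q)rq = 9 transitions (5 symbol, 4 ε)

9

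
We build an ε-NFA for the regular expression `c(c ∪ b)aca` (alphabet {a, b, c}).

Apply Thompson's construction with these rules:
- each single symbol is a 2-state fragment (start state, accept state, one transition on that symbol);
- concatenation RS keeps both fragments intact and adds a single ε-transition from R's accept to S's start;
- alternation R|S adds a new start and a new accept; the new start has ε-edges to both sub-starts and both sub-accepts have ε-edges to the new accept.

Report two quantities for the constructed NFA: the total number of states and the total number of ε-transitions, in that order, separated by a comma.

14, 8

Bottom-up over the parse tree:
Each of the 6 symbol leaves contributes 2 states and 0 ε-transitions.
  c ∪ b = 6 states, 4 ε-transitions
  c(c ∪ b)aca = 14 states, 8 ε-transitions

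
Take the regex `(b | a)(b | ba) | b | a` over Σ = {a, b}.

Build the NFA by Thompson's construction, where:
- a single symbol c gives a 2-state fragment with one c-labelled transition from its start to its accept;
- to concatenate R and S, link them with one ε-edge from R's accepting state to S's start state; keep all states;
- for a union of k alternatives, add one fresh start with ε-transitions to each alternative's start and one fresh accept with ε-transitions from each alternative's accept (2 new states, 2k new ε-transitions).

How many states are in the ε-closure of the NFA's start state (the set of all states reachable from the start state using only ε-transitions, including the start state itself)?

6

Work bottom-up. For each fragment F, track |ε-closure(F.start)| and whether F's accept lies in that closure (i.e. whether F accepts ε). A single-symbol fragment has closure size 1 and does not accept ε.
  b | a — |closure| = 1 + 1 + 1 = 3 (the new accept is not ε-reachable since no branch accepts ε)
  ba — |closure| equals the left operand's closure size = 1 (its accept is not ε-reachable, so the closure stops there)
  b | ba — new start ε-reaches every alternative's start; none of them accept ε, so the new accept is not reached: |closure| = 1 + 1 + 1 = 3
  (b | a)(b | ba) — same as the first factor's closure: |closure| = 3
  (b | a)(b | ba) | b | a — new start ε-reaches every alternative's start; none of them accept ε, so the new accept is not reached: |closure| = 1 + 3 + 1 + 1 = 6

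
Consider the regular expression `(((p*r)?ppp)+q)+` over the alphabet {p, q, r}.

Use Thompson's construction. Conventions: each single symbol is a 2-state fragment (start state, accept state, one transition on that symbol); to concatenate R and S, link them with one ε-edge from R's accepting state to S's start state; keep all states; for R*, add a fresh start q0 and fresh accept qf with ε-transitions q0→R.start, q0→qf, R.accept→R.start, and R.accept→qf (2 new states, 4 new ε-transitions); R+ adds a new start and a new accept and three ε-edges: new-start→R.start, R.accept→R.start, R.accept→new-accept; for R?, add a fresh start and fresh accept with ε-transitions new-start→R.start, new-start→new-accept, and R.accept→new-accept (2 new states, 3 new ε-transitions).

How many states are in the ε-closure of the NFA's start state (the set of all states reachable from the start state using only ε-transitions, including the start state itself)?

9

Work bottom-up. For each fragment F, track |ε-closure(F.start)| and whether F's accept lies in that closure (i.e. whether F accepts ε). A single-symbol fragment has closure size 1 and does not accept ε.
  p* : the star's fresh start ε-reaches both the body's start and the fresh accept: |ε-closure| = 2 + 1 = 3
  p*r : the left operand accepts ε, so the closure extends into the next operand (via the concat ε-link); |ε-closure| = 3 + 1 = 4
  (p*r)? : new start has ε-edges to the inner start and to the new accept, so |ε-closure| = 2 + 4 = 6
  (p*r)?ppp : |ε-closure| = 6 + 1 = 7 (closure spills across the concat boundary because the left factor accepts ε)
  ((p*r)?ppp)+ : new start ε-reaches only the body's start; the new accept needs a symbol first: |ε-closure| = 1 + 7 = 8
  ((p*r)?ppp)+q : |ε-closure| equals the left operand's closure size = 8 (its accept is not ε-reachable, so the closure stops there)
  (((p*r)?ppp)+q)+ : |ε-closure| = 1 + 8 = 9 (the body doesn't accept ε, so the new accept is not reached)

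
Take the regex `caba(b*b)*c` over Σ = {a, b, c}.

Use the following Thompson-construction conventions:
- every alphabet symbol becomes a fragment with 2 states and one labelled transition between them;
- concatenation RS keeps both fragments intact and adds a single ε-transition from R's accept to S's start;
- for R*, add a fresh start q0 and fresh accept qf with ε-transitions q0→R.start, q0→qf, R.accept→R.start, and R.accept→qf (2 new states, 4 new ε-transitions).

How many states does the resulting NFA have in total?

18

Per subexpression:
Each of the 7 symbol leaves contributes a 2-state fragment.
  b* → 4 states
  b*b → 6 states
  (b*b)* → 8 states
  caba(b*b)*c → 18 states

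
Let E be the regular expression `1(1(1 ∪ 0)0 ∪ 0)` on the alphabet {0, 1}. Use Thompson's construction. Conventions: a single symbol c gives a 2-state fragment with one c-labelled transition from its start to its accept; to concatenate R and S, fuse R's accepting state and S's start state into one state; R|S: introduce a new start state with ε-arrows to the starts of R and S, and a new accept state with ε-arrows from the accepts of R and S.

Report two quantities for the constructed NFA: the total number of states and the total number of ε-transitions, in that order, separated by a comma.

By structural recursion:
Each of the 6 symbol leaves contributes 2 states and 0 ε-transitions.
  1 ∪ 0 → 6 states, 4 ε-transitions
  1(1 ∪ 0)0 → 8 states, 4 ε-transitions
  1(1 ∪ 0)0 ∪ 0 → 12 states, 8 ε-transitions
  1(1(1 ∪ 0)0 ∪ 0) → 13 states, 8 ε-transitions

13, 8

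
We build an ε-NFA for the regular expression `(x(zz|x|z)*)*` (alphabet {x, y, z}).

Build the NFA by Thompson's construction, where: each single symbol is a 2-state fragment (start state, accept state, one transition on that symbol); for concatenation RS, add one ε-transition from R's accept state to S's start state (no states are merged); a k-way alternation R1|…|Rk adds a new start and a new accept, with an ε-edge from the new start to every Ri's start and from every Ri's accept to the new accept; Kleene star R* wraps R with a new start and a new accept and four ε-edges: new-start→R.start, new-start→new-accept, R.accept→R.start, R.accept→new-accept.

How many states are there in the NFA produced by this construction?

16

Per subexpression:
Each of the 5 symbol leaves contributes a 2-state fragment.
  zz : 4 states
  zz|x|z : 10 states
  (zz|x|z)* : 12 states
  x(zz|x|z)* : 14 states
  (x(zz|x|z)*)* : 16 states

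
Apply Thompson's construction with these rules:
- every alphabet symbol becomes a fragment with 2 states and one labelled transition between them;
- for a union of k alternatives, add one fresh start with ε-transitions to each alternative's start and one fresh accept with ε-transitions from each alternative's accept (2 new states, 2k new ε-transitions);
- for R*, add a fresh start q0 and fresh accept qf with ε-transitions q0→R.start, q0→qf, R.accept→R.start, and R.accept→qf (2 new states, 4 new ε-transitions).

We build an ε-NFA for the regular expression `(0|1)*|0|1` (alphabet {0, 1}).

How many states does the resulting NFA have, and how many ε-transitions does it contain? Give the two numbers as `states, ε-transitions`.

14, 14

Bottom-up over the parse tree:
Each of the 4 symbol leaves contributes 2 states and 0 ε-transitions.
  0|1 → 6 states, 4 ε-transitions
  (0|1)* → 8 states, 8 ε-transitions
  (0|1)*|0|1 → 14 states, 14 ε-transitions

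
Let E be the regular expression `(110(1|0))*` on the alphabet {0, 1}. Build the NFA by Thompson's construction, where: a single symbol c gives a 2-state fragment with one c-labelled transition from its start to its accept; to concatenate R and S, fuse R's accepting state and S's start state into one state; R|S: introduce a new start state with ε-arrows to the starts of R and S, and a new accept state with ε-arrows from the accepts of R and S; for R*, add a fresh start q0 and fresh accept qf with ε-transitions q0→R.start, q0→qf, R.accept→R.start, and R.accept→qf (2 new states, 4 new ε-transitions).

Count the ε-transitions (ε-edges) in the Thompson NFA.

8

Recursing over subexpressions:
Each of the 5 symbol leaves contributes 0 ε-transitions.
  1|0 — 4 ε-transitions
  110(1|0) — 4 ε-transitions
  (110(1|0))* — 8 ε-transitions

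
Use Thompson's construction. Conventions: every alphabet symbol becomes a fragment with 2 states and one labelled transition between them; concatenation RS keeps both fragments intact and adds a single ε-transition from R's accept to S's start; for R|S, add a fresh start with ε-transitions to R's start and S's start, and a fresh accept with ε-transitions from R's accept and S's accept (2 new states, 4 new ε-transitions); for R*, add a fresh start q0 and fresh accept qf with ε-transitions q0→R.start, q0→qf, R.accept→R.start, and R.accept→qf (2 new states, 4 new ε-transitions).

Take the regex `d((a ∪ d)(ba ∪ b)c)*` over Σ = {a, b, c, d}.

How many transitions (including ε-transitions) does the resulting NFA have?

23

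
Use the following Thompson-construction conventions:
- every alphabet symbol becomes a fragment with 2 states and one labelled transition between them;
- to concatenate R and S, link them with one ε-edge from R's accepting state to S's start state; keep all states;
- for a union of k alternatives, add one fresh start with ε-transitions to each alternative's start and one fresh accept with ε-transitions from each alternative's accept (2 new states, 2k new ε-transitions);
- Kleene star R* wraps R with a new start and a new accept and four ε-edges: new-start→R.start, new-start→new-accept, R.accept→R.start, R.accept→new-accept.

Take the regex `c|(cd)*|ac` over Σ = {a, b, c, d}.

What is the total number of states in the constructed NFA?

14

Building bottom-up:
Each of the 5 symbol leaves contributes a 2-state fragment.
  cd = 4 states
  (cd)* = 6 states
  ac = 4 states
  c|(cd)*|ac = 14 states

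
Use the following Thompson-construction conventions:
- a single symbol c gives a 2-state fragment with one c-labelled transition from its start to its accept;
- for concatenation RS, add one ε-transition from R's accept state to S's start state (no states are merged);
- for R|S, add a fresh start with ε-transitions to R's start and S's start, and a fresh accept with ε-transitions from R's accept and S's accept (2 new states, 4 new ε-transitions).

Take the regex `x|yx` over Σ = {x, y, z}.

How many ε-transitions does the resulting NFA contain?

Per subexpression:
Each of the 3 symbol leaves contributes 0 ε-transitions.
  yx : 1 ε-transition
  x|yx : 5 ε-transitions

5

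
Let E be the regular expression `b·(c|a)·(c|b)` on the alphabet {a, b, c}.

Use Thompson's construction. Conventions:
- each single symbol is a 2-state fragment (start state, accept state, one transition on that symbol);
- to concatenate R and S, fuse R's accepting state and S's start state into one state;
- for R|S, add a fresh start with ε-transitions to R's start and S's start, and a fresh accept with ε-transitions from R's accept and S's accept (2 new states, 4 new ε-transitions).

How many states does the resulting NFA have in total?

Bottom-up over the parse tree:
Each of the 5 symbol leaves contributes a 2-state fragment.
  c|a — 6 states
  c|b — 6 states
  b·(c|a)·(c|b) — 12 states

12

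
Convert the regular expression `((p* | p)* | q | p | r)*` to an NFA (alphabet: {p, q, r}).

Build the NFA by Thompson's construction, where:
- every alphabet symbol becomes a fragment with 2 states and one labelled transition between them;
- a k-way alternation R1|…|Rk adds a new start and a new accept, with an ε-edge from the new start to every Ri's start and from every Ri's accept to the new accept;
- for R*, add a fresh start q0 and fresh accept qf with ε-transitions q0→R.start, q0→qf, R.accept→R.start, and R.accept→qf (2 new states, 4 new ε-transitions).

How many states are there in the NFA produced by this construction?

Building bottom-up:
Each of the 5 symbol leaves contributes a 2-state fragment.
  p* → 4 states
  p* | p → 8 states
  (p* | p)* → 10 states
  (p* | p)* | q | p | r → 18 states
  ((p* | p)* | q | p | r)* → 20 states

20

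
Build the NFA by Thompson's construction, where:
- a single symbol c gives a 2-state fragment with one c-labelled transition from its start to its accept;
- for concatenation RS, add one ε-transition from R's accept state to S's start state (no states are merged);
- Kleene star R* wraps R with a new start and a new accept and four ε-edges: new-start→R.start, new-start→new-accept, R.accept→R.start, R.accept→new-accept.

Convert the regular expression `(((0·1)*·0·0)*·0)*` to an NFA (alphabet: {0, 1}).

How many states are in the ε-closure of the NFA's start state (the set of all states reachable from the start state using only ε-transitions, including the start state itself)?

Compute the ε-closure size of each fragment's start state recursively; a symbol fragment's start has no outgoing ε-edge, so its closure is just itself (size 1).
  0·1 — same as the first factor's closure: |closure| = 1
  (0·1)* — new start has ε-edges to the inner start and to the new accept, so |closure| = 2 + 1 = 3
  (0·1)*·0·0 — |closure| = 3 + 1 = 4 (closure spills across the concat boundary because the left factor accepts ε)
  ((0·1)*·0·0)* — the star's fresh start ε-reaches both the body's start and the fresh accept: |closure| = 2 + 4 = 6
  ((0·1)*·0·0)*·0 — the left operand accepts ε, so the closure extends into the next operand (via the concat ε-link); |closure| = 6 + 1 = 7
  (((0·1)*·0·0)*·0)* — the star's fresh start ε-reaches both the body's start and the fresh accept: |closure| = 2 + 7 = 9

9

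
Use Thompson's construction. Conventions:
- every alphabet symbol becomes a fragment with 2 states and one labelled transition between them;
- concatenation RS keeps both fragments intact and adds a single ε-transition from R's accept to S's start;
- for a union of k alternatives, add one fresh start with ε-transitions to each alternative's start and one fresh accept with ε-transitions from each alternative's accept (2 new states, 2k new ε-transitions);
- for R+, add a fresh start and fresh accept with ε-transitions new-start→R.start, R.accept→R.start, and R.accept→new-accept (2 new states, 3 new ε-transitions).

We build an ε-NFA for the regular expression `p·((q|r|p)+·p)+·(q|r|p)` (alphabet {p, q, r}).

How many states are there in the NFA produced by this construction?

24

Building bottom-up:
Each of the 8 symbol leaves contributes a 2-state fragment.
  q|r|p — 8 states
  (q|r|p)+ — 10 states
  (q|r|p)+·p — 12 states
  ((q|r|p)+·p)+ — 14 states
  q|r|p — 8 states
  p·((q|r|p)+·p)+·(q|r|p) — 24 states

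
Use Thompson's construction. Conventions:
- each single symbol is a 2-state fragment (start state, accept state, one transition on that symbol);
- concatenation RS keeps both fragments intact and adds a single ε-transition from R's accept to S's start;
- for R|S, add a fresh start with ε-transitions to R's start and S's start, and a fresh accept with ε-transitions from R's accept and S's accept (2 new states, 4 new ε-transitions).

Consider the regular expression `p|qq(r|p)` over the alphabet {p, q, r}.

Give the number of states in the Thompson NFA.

By structural recursion:
Each of the 5 symbol leaves contributes a 2-state fragment.
  r|p : 6 states
  qq(r|p) : 10 states
  p|qq(r|p) : 14 states

14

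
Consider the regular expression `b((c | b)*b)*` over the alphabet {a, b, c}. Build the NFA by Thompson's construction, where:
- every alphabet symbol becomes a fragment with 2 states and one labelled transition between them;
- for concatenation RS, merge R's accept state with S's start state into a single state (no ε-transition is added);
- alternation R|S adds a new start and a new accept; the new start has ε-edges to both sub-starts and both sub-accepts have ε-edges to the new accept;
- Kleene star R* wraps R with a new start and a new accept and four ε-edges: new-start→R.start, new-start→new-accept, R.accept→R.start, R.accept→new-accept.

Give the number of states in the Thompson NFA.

12

Recursing over subexpressions:
Each of the 4 symbol leaves contributes a 2-state fragment.
  c | b → 6 states
  (c | b)* → 8 states
  (c | b)*b → 9 states
  ((c | b)*b)* → 11 states
  b((c | b)*b)* → 12 states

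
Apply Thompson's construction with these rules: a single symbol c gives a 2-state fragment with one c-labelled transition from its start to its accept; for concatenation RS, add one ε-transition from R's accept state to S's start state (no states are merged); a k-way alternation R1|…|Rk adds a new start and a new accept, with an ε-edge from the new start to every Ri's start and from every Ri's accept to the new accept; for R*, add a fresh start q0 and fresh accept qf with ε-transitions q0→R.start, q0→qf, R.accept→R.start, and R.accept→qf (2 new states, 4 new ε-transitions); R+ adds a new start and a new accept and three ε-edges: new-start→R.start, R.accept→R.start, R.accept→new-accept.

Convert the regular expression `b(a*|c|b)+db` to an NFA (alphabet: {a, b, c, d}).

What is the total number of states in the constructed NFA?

Bottom-up over the parse tree:
Each of the 6 symbol leaves contributes a 2-state fragment.
  a* = 4 states
  a*|c|b = 10 states
  (a*|c|b)+ = 12 states
  b(a*|c|b)+db = 18 states

18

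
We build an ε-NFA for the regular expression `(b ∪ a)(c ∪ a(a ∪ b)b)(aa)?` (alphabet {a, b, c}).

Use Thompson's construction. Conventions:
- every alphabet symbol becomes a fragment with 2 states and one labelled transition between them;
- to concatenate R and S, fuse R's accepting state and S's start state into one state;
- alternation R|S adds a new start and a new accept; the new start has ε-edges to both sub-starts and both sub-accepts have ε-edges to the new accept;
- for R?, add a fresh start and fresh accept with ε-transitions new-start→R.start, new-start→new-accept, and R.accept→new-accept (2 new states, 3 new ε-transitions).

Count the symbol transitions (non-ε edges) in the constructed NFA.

9

Per subexpression:
Each of the 9 symbol leaves contributes exactly 1 symbol transition.
  b ∪ a — 2 symbol transitions
  a ∪ b — 2 symbol transitions
  a(a ∪ b)b — 4 symbol transitions
  c ∪ a(a ∪ b)b — 5 symbol transitions
  aa — 2 symbol transitions
  (aa)? — 2 symbol transitions
  (b ∪ a)(c ∪ a(a ∪ b)b)(aa)? — 9 symbol transitions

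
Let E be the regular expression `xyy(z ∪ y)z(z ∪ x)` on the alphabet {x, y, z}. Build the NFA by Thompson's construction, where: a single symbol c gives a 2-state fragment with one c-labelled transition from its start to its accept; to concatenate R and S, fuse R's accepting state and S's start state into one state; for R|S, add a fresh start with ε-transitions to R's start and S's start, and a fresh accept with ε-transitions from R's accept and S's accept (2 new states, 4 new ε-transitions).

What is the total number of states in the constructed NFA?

Recursing over subexpressions:
Each of the 8 symbol leaves contributes a 2-state fragment.
  z ∪ y — 6 states
  z ∪ x — 6 states
  xyy(z ∪ y)z(z ∪ x) — 15 states

15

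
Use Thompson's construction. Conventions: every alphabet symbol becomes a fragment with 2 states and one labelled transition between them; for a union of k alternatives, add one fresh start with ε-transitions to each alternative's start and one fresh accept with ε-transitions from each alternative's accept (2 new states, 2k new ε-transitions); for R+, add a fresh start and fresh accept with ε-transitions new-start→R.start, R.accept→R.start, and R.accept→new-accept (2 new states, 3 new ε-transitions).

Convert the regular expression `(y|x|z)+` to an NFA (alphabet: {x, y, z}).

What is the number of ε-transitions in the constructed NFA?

9

Bottom-up over the parse tree:
Each of the 3 symbol leaves contributes 0 ε-transitions.
  y|x|z → 6 ε-transitions
  (y|x|z)+ → 9 ε-transitions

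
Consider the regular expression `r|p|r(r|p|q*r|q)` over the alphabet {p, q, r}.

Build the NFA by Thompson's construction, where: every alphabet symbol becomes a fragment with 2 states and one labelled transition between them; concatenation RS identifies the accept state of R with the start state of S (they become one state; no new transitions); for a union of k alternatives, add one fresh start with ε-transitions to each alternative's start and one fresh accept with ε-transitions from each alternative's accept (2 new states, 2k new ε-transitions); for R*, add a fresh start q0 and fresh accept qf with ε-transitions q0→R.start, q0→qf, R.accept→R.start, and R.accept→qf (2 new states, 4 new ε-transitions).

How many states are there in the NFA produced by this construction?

Recursing over subexpressions:
Each of the 8 symbol leaves contributes a 2-state fragment.
  q* — 4 states
  q*r — 5 states
  r|p|q*r|q — 13 states
  r(r|p|q*r|q) — 14 states
  r|p|r(r|p|q*r|q) — 20 states

20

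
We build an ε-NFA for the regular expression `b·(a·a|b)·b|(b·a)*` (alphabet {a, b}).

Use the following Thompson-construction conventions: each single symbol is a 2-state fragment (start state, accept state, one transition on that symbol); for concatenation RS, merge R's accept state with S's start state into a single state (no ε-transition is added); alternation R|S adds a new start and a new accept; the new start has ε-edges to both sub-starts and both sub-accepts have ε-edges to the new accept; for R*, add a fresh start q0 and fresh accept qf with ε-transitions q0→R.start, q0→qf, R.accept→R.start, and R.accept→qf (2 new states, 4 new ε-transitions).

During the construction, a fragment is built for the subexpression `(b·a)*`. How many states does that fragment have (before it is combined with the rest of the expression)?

Fragment for `(b·a)*`:
Each of the 2 symbol leaves contributes a 2-state fragment.
  b·a : 3 states
  (b·a)* : 5 states

5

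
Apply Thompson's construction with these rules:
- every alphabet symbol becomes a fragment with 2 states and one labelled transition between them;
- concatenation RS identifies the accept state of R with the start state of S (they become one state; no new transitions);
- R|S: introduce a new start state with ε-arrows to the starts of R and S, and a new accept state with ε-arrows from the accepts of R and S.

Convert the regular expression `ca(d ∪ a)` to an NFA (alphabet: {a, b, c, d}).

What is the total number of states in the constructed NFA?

8

Bottom-up over the parse tree:
Each of the 4 symbol leaves contributes a 2-state fragment.
  d ∪ a : 6 states
  ca(d ∪ a) : 8 states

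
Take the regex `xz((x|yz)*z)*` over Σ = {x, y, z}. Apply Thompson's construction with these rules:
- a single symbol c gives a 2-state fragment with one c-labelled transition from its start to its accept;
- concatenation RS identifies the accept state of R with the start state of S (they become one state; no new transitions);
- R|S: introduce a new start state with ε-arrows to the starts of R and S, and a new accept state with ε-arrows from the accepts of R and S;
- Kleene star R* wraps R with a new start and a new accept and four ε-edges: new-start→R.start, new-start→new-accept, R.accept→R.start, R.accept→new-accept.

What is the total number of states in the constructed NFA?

14

By structural recursion:
Each of the 6 symbol leaves contributes a 2-state fragment.
  yz — 3 states
  x|yz — 7 states
  (x|yz)* — 9 states
  (x|yz)*z — 10 states
  ((x|yz)*z)* — 12 states
  xz((x|yz)*z)* — 14 states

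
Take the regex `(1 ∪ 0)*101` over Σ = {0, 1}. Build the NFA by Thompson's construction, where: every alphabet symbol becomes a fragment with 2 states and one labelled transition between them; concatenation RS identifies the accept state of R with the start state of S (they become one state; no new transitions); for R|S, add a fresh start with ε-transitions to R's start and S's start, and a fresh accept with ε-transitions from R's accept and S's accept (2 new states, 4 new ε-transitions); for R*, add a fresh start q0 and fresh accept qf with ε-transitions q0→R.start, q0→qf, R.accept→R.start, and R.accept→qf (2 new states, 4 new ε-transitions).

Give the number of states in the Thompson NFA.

Building bottom-up:
Each of the 5 symbol leaves contributes a 2-state fragment.
  1 ∪ 0 : 6 states
  (1 ∪ 0)* : 8 states
  (1 ∪ 0)*101 : 11 states

11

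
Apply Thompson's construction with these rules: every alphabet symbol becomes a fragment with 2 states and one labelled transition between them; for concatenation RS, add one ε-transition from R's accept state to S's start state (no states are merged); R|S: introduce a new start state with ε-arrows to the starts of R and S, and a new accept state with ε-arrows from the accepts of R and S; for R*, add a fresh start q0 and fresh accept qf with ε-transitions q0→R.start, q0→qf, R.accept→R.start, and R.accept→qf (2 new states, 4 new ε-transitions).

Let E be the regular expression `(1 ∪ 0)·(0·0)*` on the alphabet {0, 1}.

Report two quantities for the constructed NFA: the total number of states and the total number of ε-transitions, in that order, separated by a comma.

12, 10

By structural recursion:
Each of the 4 symbol leaves contributes 2 states and 0 ε-transitions.
  1 ∪ 0 = 6 states, 4 ε-transitions
  0·0 = 4 states, 1 ε-transition
  (0·0)* = 6 states, 5 ε-transitions
  (1 ∪ 0)·(0·0)* = 12 states, 10 ε-transitions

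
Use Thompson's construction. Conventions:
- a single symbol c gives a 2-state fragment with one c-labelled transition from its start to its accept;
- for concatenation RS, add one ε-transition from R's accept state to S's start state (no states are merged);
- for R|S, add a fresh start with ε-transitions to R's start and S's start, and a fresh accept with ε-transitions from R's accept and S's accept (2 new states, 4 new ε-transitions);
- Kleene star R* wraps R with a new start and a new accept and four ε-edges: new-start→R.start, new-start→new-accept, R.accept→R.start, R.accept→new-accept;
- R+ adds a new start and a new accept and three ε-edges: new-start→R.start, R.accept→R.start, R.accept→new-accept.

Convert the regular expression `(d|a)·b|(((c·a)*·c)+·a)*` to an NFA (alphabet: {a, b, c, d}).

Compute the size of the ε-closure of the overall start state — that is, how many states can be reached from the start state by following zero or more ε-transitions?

12

Work bottom-up. For each fragment F, track |ε-closure(F.start)| and whether F's accept lies in that closure (i.e. whether F accepts ε). A single-symbol fragment has closure size 1 and does not accept ε.
  d|a — new start ε-reaches every alternative's start; none of them accept ε, so the new accept is not reached: |closure| = 1 + 1 + 1 = 3
  (d|a)·b — |closure| equals the left operand's closure size = 3 (its accept is not ε-reachable, so the closure stops there)
  c·a — |closure| equals the left operand's closure size = 1 (its accept is not ε-reachable, so the closure stops there)
  (c·a)* — |closure| = 1 (new start) + 1 (body) + 1 (new accept) = 3
  (c·a)*·c — the left operand accepts ε, so the closure extends into the next operand (via the concat ε-link); |closure| = 3 + 1 = 4
  ((c·a)*·c)+ — |closure| = 1 + 4 = 5 (the body doesn't accept ε, so the new accept is not reached)
  ((c·a)*·c)+·a — same as the first factor's closure: |closure| = 5
  (((c·a)*·c)+·a)* — new start has ε-edges to the inner start and to the new accept, so |closure| = 2 + 5 = 7
  (d|a)·b|(((c·a)*·c)+·a)* — |closure| = 1 (new start) + (3 + 7) + 1 (new accept, since some branch ε-reaches its own accept) = 12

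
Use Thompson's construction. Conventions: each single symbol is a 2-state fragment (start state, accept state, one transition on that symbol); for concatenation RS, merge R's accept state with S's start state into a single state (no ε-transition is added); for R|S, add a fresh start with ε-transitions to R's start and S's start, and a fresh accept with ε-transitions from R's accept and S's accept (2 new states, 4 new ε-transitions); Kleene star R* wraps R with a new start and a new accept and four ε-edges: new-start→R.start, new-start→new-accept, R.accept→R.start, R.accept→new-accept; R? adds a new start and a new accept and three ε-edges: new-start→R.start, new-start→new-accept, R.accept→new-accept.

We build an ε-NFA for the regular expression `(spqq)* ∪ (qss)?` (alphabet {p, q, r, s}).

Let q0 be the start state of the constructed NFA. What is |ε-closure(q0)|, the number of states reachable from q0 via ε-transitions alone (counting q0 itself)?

Compute the ε-closure size of each fragment's start state recursively; a symbol fragment's start has no outgoing ε-edge, so its closure is just itself (size 1).
  spqq : same as the first factor's closure: |ε-closure| = 1
  (spqq)* : |ε-closure| = 1 (new start) + 1 (body) + 1 (new accept) = 3
  qss : same as the first factor's closure: |ε-closure| = 1
  (qss)? : |ε-closure| = 1 (new start) + 1 (body) + 1 (new accept, via ε) = 3
  (spqq)* ∪ (qss)? : |ε-closure| = 1 (new start) + (3 + 3) + 1 (new accept, since some branch ε-reaches its own accept) = 8

8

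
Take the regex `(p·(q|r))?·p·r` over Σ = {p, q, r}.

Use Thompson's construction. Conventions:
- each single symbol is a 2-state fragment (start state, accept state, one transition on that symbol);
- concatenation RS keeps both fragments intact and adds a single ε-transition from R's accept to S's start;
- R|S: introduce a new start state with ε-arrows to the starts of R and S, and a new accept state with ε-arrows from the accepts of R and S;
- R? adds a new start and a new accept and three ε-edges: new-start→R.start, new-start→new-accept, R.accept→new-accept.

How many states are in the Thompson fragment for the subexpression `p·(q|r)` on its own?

8

Fragment for `p·(q|r)`:
Each of the 3 symbol leaves contributes a 2-state fragment.
  q|r : 6 states
  p·(q|r) : 8 states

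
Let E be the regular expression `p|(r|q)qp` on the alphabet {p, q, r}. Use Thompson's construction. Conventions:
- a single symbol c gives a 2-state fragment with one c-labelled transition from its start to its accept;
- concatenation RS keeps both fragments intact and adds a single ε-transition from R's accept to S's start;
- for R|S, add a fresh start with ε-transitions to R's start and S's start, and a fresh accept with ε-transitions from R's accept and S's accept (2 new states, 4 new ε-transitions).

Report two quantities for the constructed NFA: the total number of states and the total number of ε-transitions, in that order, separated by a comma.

By structural recursion:
Each of the 5 symbol leaves contributes 2 states and 0 ε-transitions.
  r|q — 6 states, 4 ε-transitions
  (r|q)qp — 10 states, 6 ε-transitions
  p|(r|q)qp — 14 states, 10 ε-transitions

14, 10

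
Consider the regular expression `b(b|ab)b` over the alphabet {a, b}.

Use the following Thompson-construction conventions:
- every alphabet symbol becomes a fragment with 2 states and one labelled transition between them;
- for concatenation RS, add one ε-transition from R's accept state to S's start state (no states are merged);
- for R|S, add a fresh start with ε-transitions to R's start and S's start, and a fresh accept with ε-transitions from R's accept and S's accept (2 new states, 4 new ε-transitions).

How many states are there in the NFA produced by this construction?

12

Per subexpression:
Each of the 5 symbol leaves contributes a 2-state fragment.
  ab → 4 states
  b|ab → 8 states
  b(b|ab)b → 12 states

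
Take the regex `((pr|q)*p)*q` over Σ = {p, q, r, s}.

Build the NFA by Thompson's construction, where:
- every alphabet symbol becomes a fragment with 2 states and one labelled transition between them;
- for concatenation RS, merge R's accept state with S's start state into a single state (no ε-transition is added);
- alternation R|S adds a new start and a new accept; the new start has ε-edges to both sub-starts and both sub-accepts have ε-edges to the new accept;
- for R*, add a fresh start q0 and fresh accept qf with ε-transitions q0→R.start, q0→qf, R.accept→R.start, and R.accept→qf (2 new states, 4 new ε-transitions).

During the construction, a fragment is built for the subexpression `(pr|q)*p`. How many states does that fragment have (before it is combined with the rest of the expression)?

Fragment for `(pr|q)*p`:
Each of the 4 symbol leaves contributes a 2-state fragment.
  pr = 3 states
  pr|q = 7 states
  (pr|q)* = 9 states
  (pr|q)*p = 10 states

10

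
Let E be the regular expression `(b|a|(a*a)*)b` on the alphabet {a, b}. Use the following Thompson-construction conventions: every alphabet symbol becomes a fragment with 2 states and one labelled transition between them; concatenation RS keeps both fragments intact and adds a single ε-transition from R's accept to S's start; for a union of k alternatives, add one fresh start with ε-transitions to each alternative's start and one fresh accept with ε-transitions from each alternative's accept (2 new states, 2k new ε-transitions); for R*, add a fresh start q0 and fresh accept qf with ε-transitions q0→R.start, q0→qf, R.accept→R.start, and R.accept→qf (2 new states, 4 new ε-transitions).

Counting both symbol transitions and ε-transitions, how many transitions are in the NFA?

21

Bottom-up over the parse tree:
Each of the 5 symbol leaves contributes 1 transition (1 symbol, 0 ε).
  a* : 5 transitions (1 symbol, 4 ε)
  a*a : 7 transitions (2 symbol, 5 ε)
  (a*a)* : 11 transitions (2 symbol, 9 ε)
  b|a|(a*a)* : 19 transitions (4 symbol, 15 ε)
  (b|a|(a*a)*)b : 21 transitions (5 symbol, 16 ε)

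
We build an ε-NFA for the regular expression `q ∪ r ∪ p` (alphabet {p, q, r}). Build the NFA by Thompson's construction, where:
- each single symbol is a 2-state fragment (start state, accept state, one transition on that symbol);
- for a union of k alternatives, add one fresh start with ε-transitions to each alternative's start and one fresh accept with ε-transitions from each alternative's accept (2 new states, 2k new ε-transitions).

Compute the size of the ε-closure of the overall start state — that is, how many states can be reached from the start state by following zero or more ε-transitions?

Work bottom-up. For each fragment F, track |ε-closure(F.start)| and whether F's accept lies in that closure (i.e. whether F accepts ε). A single-symbol fragment has closure size 1 and does not accept ε.
  q ∪ r ∪ p — |closure| = 1 + 1 + 1 + 1 = 4 (the new accept is not ε-reachable since no branch accepts ε)

4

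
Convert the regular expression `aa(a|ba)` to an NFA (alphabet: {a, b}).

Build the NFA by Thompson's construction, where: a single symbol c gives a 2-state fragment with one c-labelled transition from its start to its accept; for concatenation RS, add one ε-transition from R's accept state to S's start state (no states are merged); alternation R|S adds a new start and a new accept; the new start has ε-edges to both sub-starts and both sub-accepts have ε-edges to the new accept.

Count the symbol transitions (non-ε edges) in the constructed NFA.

By structural recursion:
Each of the 5 symbol leaves contributes exactly 1 symbol transition.
  ba → 2 symbol transitions
  a|ba → 3 symbol transitions
  aa(a|ba) → 5 symbol transitions

5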